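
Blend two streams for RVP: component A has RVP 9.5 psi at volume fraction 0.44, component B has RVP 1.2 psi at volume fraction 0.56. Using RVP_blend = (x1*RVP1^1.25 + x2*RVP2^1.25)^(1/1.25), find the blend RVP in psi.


Chevron index: RVP_blend = (sum xi*RVPi^1.25)^(1/1.25)
RVP^1.25 terms: 0.44 * 9.5^1.25 + 0.56 * 1.2^1.25 = 8.04184
RVP_blend = 8.04184^(1/1.25) = 5.300

5.300 psi


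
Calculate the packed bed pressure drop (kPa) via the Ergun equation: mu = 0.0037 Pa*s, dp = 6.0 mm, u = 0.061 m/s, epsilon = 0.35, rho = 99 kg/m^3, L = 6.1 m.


dp = 6.0 mm = 0.006 m
Viscous term = 150*0.0037*0.061*(1-0.35)^2 / (0.006^2*0.35^3) = 9267.08
Inertial term = 1.75*99*0.061^2*(1-0.35) / (0.006*0.35^3) = 1628.89
dP/L = 9267.08 + 1628.89 = 10896 Pa/m
dP = 10896 * 6.1 / 1000 = 66.47 kPa

66.47 kPa


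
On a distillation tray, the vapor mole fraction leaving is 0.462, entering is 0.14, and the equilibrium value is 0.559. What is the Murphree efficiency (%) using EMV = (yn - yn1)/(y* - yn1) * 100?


Murphree vapor efficiency: EMV = (y_n - y_(n-1)) / (y*_n - y_(n-1)) * 100
EMV = (0.462 - 0.14) / (0.559 - 0.14) * 100 = 0.322 / 0.419 * 100 = 76.85

76.85 %


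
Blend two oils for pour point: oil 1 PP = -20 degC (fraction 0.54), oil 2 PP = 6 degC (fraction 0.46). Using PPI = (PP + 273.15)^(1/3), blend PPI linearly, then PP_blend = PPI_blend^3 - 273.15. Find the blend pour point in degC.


PPI_1 = (-20 + 273.15)^(1/3) = 6.325953
PPI_2 = (6 + 273.15)^(1/3) = 6.535506
PPI_blend = 0.54 * 6.325953 + 0.46 * 6.535506 = 6.422347
PP_blend = 6.422347^3 - 273.15 = 264.8996 - 273.15 = -8.25

-8.25 degC


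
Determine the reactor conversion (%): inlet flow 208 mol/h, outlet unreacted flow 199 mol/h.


X = (F_in - F_out) / F_in * 100
Moles reacted = 208 - 199 = 9
X = 9 / 208 * 100
= 0.04327 * 100
= 4.327 %

4.327 %


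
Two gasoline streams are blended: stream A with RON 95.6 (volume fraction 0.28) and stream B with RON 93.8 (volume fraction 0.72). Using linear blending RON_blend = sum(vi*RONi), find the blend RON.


Linear blending: RON_blend = sum(vi * RONi)
Contribution 1: 0.28 * 95.6 = 26.768
Contribution 2: 0.72 * 93.8 = 67.536
RON_blend = 26.768 + 67.536 = 94.304

94.304


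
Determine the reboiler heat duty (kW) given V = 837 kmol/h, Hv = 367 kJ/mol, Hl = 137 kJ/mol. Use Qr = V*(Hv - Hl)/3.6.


Qr = 837 * (367 - 137) / 3.6 = 837 * 230 / 3.6 = 53480

53480 kW


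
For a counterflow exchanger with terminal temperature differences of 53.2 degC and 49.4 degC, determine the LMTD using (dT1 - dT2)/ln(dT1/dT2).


LMTD = (dT1 - dT2) / ln(dT1/dT2)
= (53.2 - 49.4) / ln(53.2 / 49.4) = 3.8 / 0.074108 = 51.28

51.28 degC


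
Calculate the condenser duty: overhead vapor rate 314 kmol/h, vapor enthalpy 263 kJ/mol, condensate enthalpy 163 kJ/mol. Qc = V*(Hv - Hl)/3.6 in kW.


Qc = 314 * (263 - 163) / 3.6 = 314 * 100 / 3.6 = 8722

8722 kW


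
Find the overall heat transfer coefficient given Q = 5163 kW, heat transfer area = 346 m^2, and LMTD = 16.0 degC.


From Q = U*A*LMTD, U = Q / (A * LMTD)
U = 5163 / (346 * 16.0) = 5163 / 5536 = 0.9326

0.9326 kW/(m^2*K)


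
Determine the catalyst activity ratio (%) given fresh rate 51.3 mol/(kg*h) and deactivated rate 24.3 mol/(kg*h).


Activity (%) = (rate_used / rate_fresh) * 100
rate_used = 24.3, rate_fresh = 51.3
= (24.3 / 51.3) * 100
= 0.4737 * 100 = 47.37

47.37 %


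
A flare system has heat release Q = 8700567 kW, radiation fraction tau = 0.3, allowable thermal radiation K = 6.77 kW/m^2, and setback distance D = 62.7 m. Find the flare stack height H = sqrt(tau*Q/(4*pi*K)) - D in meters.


tau*Q/(4*pi*K) = 0.3 * 8700567 / (4 * pi * 6.77) = 30681.1
sqrt(30681.1) = 175.16
H = 175.16 - 62.7 = 112.5

112.5 m


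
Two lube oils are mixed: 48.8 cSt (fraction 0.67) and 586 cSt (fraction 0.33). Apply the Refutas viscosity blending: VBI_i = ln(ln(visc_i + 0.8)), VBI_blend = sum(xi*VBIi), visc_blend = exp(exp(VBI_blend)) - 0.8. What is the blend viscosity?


Refutas method: VBN_i = 14.534*ln(ln(visc_i + 0.8)) + 10.975, blended linearly by mass fraction; since VBN is linear in VBI_i = ln(ln(visc_i + 0.8)) and the fractions sum to 1, blend VBI directly: visc = exp(exp(VBI_blend)) - 0.8
VBI_1 = ln(ln(48.8 + 0.8)) = 1.362
VBI_2 = ln(ln(586 + 0.8)) = 1.85233
VBI_blend = 0.67 * 1.362 + 0.33 * 1.85233 = 1.52381
visc_blend = exp(exp(1.52381)) - 0.8 = 97.66

97.66 cSt


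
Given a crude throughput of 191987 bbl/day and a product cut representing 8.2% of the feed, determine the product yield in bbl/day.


Crude throughput = 191987 bbl/day
Fraction yield = 8.2%
yield = throughput * fraction / 100
yield = 191987 * 8.2 / 100 = 15742.934

15742.934 bbl/day


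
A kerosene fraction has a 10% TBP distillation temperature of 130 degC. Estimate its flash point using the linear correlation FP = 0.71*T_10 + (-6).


FP = 0.71 * 130 + (-6) = 86.3

86.3 degC


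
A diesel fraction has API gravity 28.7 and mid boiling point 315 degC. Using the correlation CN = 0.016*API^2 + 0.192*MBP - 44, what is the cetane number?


CN = 0.016 * 28.7^2 + 0.192 * 315 - 44
CN = 13.17904 + 60.48 - 44 = 29.65904

29.65904


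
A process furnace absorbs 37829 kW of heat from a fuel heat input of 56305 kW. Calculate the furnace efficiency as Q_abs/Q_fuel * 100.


Furnace efficiency = Q_absorbed / Q_fuel * 100
= 37829 / 56305 * 100 = 67.19

67.19 %


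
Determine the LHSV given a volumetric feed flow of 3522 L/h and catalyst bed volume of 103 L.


LHSV = volumetric feed rate / catalyst volume
= 3522 L/h / 103 L
= 34.19 h^-1

34.19 h^-1


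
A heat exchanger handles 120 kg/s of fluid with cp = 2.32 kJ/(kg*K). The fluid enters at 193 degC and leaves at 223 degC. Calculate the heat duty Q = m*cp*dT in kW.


Q = m_dot * cp * delta_T
delta_T = 223 - 193 = 30 K
Q = 120 * 2.32 * 30
= 278.4 * 30
= 8352 kW

8352 kW


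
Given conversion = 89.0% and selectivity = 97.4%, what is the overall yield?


Overall yield = conversion (%) * selectivity (%) / 100
Conversion = 89.0%, Selectivity = 97.4%
Y = 89.0 * 97.4 / 100
= 86.686 %

86.686 %


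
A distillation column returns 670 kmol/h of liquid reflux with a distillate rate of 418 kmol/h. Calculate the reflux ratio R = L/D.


Reflux ratio definition: R = L / D (liquid returned / distillate withdrawn)
L = 670 kmol/h, D = 418 kmol/h
R = 670 / 418 = 1.603

1.603


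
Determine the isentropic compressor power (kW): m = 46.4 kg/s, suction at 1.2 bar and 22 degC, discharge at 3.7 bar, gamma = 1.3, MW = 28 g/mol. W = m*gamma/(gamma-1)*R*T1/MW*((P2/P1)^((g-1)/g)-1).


Isentropic work: W = m*(gamma/(gamma-1))*(R*T1/MW)*((P2/P1)^((gamma-1)/gamma) - 1)
T1 = 22 + 273.15 = 295.15 K
Pressure ratio = 3.7 / 1.2 = 3.08333
Exponent = (1.3 - 1)/1.3 = 0.230769
(P2/P1)^exp - 1 = 3.08333^0.230769 - 1 = 0.296733
W = 46.4 * 1.3 / 0.3 * 8.314 * 295.15 / 28 * 0.296733 = 5229

5229 kW


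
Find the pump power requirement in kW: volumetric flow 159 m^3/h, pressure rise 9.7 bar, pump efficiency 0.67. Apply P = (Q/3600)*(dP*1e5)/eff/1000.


Q = 159 / 3600 = 0.0441667 m^3/s
P = 0.0441667 * (9.7 * 1e5) / 0.67 / 1000 = 63.94

63.94 kW


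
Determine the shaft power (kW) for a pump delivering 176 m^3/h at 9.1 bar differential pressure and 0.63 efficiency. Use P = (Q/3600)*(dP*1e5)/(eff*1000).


Q = 176 / 3600 = 0.0488889 m^3/s
P = 0.0488889 * (9.1 * 1e5) / 0.63 / 1000 = 70.62

70.62 kW


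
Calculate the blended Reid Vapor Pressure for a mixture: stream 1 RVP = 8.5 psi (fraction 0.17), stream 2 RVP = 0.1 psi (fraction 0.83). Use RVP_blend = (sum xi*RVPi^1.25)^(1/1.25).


Chevron index: RVP_blend = (sum xi*RVPi^1.25)^(1/1.25)
RVP^1.25 terms: 0.17 * 8.5^1.25 + 0.83 * 0.1^1.25 = 2.51398
RVP_blend = 2.51398^(1/1.25) = 2.091

2.091 psi


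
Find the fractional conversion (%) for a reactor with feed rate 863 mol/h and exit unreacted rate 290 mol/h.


X = (F_in - F_out) / F_in * 100
Moles reacted = 863 - 290 = 573
X = 573 / 863 * 100
= 0.6640 * 100
= 66.40 %

66.40 %


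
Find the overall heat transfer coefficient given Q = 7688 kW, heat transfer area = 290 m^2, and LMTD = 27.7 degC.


From Q = U*A*LMTD, U = Q / (A * LMTD)
U = 7688 / (290 * 27.7) = 7688 / 8033 = 0.9571

0.9571 kW/(m^2*K)


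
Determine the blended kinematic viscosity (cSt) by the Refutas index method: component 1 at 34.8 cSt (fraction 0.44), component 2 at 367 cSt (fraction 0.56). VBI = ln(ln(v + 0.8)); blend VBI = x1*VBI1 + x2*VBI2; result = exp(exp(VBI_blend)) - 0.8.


Refutas method: VBN_i = 14.534*ln(ln(visc_i + 0.8)) + 10.975, blended linearly by mass fraction; since VBN is linear in VBI_i = ln(ln(visc_i + 0.8)) and the fractions sum to 1, blend VBI directly: visc = exp(exp(VBI_blend)) - 0.8
VBI_1 = ln(ln(34.8 + 0.8)) = 1.27322
VBI_2 = ln(ln(367 + 0.8)) = 1.77623
VBI_blend = 0.44 * 1.27322 + 0.56 * 1.77623 = 1.55491
visc_blend = exp(exp(1.55491)) - 0.8 = 113.0

113.0 cSt


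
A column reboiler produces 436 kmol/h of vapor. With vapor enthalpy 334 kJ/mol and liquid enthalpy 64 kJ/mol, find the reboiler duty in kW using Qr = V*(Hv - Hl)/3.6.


Qr = 436 * (334 - 64) / 3.6 = 436 * 270 / 3.6 = 32700

32700 kW


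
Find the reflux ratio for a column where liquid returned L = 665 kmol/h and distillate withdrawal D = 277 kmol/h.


Reflux ratio definition: R = L / D (liquid returned / distillate withdrawn)
L = 665 kmol/h, D = 277 kmol/h
R = 665 / 277 = 2.401

2.401


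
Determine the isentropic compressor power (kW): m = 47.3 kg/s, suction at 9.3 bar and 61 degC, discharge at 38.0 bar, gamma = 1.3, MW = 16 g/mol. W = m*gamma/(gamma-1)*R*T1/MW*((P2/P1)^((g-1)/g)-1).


Isentropic work: W = m*(gamma/(gamma-1))*(R*T1/MW)*((P2/P1)^((gamma-1)/gamma) - 1)
T1 = 61 + 273.15 = 334.15 K
Pressure ratio = 38.0 / 9.3 = 4.08602
Exponent = (1.3 - 1)/1.3 = 0.230769
(P2/P1)^exp - 1 = 4.08602^0.230769 - 1 = 0.383787
W = 47.3 * 1.3 / 0.3 * 8.314 * 334.15 / 16 * 0.383787 = 13660

13660 kW


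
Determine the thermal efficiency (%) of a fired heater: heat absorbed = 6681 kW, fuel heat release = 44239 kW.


Furnace efficiency = Q_absorbed / Q_fuel * 100
= 6681 / 44239 * 100 = 15.10

15.10 %


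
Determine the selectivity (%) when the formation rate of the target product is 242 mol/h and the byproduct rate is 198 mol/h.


Selectivity = desired / (desired + undesired) * 100
Total products = 242 + 198 = 440 mol/h
S = 242 / 440 * 100
= 0.5500 * 100
= 55.00 %

55.00 %


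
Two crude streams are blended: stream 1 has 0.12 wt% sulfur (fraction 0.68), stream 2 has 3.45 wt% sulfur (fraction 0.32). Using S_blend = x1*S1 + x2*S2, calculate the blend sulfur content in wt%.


Linear sulfur blending: S_blend = x1*S1 + x2*S2
Contribution 1: 0.68 * 0.12 = 0.0816 wt%
Contribution 2: 0.32 * 3.45 = 1.104 wt%
S_blend = 0.0816 + 1.104 = 1.1856

1.1856 wt%


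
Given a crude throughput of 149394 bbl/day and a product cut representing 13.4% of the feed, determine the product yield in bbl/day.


Crude throughput = 149394 bbl/day
Fraction yield = 13.4%
yield = throughput * fraction / 100
yield = 149394 * 13.4 / 100 = 20018.796

20018.796 bbl/day


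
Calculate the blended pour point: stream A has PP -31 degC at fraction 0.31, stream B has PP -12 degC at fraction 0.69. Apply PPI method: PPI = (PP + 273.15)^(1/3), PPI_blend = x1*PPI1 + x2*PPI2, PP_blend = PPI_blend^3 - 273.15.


PPI_1 = (-31 + 273.15)^(1/3) = 6.232967
PPI_2 = (-12 + 273.15)^(1/3) = 6.391901
PPI_blend = 0.31 * 6.232967 + 0.69 * 6.391901 = 6.342631
PP_blend = 6.342631^3 - 273.15 = 255.1575 - 273.15 = -17.99

-17.99 degC


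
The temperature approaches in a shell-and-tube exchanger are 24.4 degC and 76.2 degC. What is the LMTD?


LMTD = (dT1 - dT2) / ln(dT1/dT2)
= (24.4 - 76.2) / ln(24.4 / 76.2) = -51.8 / -1.13878 = 45.49

45.49 degC


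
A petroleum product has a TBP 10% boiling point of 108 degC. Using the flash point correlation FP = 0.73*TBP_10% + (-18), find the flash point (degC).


FP = 0.73 * 108 + (-18) = 60.84

60.84 degC


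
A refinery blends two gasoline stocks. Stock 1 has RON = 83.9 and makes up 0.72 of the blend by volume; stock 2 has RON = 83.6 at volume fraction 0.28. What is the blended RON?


Linear blending: RON_blend = sum(vi * RONi)
Contribution 1: 0.72 * 83.9 = 60.408
Contribution 2: 0.28 * 83.6 = 23.408
RON_blend = 60.408 + 23.408 = 83.816

83.816


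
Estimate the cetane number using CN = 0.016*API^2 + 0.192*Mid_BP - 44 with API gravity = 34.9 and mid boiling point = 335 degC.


CN = 0.016 * 34.9^2 + 0.192 * 335 - 44
CN = 19.48816 + 64.32 - 44 = 39.80816

39.80816


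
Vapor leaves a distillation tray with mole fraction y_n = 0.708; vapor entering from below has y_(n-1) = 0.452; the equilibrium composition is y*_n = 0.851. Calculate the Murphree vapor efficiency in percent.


Murphree vapor efficiency: EMV = (y_n - y_(n-1)) / (y*_n - y_(n-1)) * 100
EMV = (0.708 - 0.452) / (0.851 - 0.452) * 100 = 0.256 / 0.399 * 100 = 64.16

64.16 %


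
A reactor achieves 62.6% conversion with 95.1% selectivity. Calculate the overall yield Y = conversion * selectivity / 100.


Overall yield = conversion (%) * selectivity (%) / 100
Conversion = 62.6%, Selectivity = 95.1%
Y = 62.6 * 95.1 / 100
= 59.5326 %

59.5326 %


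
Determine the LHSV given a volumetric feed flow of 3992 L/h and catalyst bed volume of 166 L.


LHSV = volumetric feed rate / catalyst volume
= 3992 L/h / 166 L
= 24.05 h^-1

24.05 h^-1


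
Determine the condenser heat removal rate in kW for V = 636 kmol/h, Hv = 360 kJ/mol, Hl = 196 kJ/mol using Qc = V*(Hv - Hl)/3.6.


Qc = 636 * (360 - 196) / 3.6 = 636 * 164 / 3.6 = 28970

28970 kW


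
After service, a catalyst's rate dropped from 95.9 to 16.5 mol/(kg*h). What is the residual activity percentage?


Activity (%) = (rate_used / rate_fresh) * 100
rate_used = 16.5, rate_fresh = 95.9
= (16.5 / 95.9) * 100
= 0.1721 * 100 = 17.21

17.21 %


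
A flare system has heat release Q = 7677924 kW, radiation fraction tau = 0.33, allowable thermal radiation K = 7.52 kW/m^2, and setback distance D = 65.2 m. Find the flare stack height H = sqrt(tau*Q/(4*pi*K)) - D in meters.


tau*Q/(4*pi*K) = 0.33 * 7677924 / (4 * pi * 7.52) = 26812.1
sqrt(26812.1) = 163.744
H = 163.744 - 65.2 = 98.54

98.54 m


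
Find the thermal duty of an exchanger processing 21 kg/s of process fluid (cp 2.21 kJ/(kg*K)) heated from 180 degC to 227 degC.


Q = m_dot * cp * delta_T
delta_T = 227 - 180 = 47 K
Q = 21 * 2.21 * 47
= 46.41 * 47
= 2181.27 kW

2181.27 kW


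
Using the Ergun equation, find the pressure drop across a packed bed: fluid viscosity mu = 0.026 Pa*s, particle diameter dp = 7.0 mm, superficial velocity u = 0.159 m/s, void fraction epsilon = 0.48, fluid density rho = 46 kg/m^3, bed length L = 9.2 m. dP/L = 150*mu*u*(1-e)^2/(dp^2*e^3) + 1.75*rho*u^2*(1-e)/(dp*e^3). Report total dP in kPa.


dp = 7.0 mm = 0.007 m
Viscous term = 150*0.026*0.159*(1-0.48)^2 / (0.007^2*0.48^3) = 30942
Inertial term = 1.75*46*0.159^2*(1-0.48) / (0.007*0.48^3) = 1367.01
dP/L = 30942 + 1367.01 = 32309 Pa/m
dP = 32309 * 9.2 / 1000 = 297.2 kPa

297.2 kPa


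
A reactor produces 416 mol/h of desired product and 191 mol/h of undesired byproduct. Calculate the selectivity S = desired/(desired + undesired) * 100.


Selectivity = desired / (desired + undesired) * 100
Total products = 416 + 191 = 607 mol/h
S = 416 / 607 * 100
= 0.6853 * 100
= 68.53 %

68.53 %


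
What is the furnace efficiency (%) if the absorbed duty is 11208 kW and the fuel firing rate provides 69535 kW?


Furnace efficiency = Q_absorbed / Q_fuel * 100
= 11208 / 69535 * 100 = 16.12

16.12 %


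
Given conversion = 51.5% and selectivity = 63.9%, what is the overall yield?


Overall yield = conversion (%) * selectivity (%) / 100
Conversion = 51.5%, Selectivity = 63.9%
Y = 51.5 * 63.9 / 100
= 32.9085 %

32.9085 %


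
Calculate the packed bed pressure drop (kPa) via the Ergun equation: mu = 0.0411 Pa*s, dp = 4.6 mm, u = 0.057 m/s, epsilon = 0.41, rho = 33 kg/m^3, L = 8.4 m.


dp = 4.6 mm = 0.0046 m
Viscous term = 150*0.0411*0.057*(1-0.41)^2 / (0.0046^2*0.41^3) = 83877.4
Inertial term = 1.75*33*0.057^2*(1-0.41) / (0.0046*0.41^3) = 349.176
dP/L = 83877.4 + 349.176 = 84226.6 Pa/m
dP = 84226.6 * 8.4 / 1000 = 707.5 kPa

707.5 kPa


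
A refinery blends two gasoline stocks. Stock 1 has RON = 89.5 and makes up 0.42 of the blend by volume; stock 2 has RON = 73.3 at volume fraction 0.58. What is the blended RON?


Linear blending: RON_blend = sum(vi * RONi)
Contribution 1: 0.42 * 89.5 = 37.59
Contribution 2: 0.58 * 73.3 = 42.514
RON_blend = 37.59 + 42.514 = 80.104

80.104


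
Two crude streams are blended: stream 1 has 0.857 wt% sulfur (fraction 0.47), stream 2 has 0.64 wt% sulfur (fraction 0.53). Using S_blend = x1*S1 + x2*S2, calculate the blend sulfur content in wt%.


Linear sulfur blending: S_blend = x1*S1 + x2*S2
Contribution 1: 0.47 * 0.857 = 0.40279 wt%
Contribution 2: 0.53 * 0.64 = 0.3392 wt%
S_blend = 0.40279 + 0.3392 = 0.74199

0.74199 wt%


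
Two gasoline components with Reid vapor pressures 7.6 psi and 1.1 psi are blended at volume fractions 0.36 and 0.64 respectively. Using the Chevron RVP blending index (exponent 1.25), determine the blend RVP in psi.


Chevron index: RVP_blend = (sum xi*RVPi^1.25)^(1/1.25)
RVP^1.25 terms: 0.36 * 7.6^1.25 + 0.64 * 1.1^1.25 = 5.26373
RVP_blend = 5.26373^(1/1.25) = 3.776

3.776 psi


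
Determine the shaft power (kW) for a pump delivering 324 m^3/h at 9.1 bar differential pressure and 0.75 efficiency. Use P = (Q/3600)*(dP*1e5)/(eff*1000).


Q = 324 / 3600 = 0.09 m^3/s
P = 0.09 * (9.1 * 1e5) / 0.75 / 1000 = 109.2

109.2 kW


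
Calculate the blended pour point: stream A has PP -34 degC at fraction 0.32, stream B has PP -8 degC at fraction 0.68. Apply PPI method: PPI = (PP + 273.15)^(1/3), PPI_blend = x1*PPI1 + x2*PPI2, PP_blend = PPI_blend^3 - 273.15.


PPI_1 = (-34 + 273.15)^(1/3) = 6.20712
PPI_2 = (-8 + 273.15)^(1/3) = 6.42437
PPI_blend = 0.32 * 6.20712 + 0.68 * 6.42437 = 6.35485
PP_blend = 6.35485^3 - 273.15 = 256.635 - 273.15 = -16.51

-16.51 degC


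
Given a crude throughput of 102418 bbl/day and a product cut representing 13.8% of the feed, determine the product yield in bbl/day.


Crude throughput = 102418 bbl/day
Fraction yield = 13.8%
yield = throughput * fraction / 100
yield = 102418 * 13.8 / 100 = 14133.684

14133.684 bbl/day


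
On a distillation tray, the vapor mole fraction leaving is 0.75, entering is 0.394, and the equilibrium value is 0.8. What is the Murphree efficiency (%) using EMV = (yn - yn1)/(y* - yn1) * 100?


Murphree vapor efficiency: EMV = (y_n - y_(n-1)) / (y*_n - y_(n-1)) * 100
EMV = (0.75 - 0.394) / (0.8 - 0.394) * 100 = 0.356 / 0.406 * 100 = 87.68

87.68 %


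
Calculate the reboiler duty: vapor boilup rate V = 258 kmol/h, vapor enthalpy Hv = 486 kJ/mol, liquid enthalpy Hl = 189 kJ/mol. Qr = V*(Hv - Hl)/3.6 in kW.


Qr = 258 * (486 - 189) / 3.6 = 258 * 297 / 3.6 = 21280

21280 kW


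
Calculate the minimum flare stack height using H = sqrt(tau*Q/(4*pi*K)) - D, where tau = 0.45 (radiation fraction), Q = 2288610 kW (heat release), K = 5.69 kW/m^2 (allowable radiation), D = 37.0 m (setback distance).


tau*Q/(4*pi*K) = 0.45 * 2288610 / (4 * pi * 5.69) = 14403.3
sqrt(14403.3) = 120.014
H = 120.014 - 37.0 = 83.01

83.01 m


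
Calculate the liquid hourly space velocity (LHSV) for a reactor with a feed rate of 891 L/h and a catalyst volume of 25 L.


LHSV = volumetric feed rate / catalyst volume
= 891 L/h / 25 L
= 35.64 h^-1

35.64 h^-1


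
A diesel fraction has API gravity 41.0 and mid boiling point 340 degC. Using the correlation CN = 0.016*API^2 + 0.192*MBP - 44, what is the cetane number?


CN = 0.016 * 41.0^2 + 0.192 * 340 - 44
CN = 26.896 + 65.28 - 44 = 48.176

48.176


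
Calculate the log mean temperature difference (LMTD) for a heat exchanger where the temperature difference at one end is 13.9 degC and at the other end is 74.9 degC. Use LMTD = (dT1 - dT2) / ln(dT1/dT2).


LMTD = (dT1 - dT2) / ln(dT1/dT2)
= (13.9 - 74.9) / ln(13.9 / 74.9) = -61 / -1.68427 = 36.22

36.22 degC


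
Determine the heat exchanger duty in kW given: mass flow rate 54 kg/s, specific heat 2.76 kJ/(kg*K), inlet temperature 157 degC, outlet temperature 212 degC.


Q = m_dot * cp * delta_T
delta_T = 212 - 157 = 55 K
Q = 54 * 2.76 * 55
= 149.04 * 55
= 8197.2 kW

8197.2 kW


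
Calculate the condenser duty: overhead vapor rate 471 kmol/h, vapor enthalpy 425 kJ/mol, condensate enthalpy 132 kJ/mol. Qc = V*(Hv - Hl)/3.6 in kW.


Qc = 471 * (425 - 132) / 3.6 = 471 * 293 / 3.6 = 38330

38330 kW


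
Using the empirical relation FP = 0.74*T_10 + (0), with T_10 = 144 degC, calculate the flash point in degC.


FP = 0.74 * 144 + (0) = 106.56

106.56 degC


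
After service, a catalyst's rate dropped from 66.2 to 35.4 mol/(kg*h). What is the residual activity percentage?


Activity (%) = (rate_used / rate_fresh) * 100
rate_used = 35.4, rate_fresh = 66.2
= (35.4 / 66.2) * 100
= 0.5347 * 100 = 53.47

53.47 %


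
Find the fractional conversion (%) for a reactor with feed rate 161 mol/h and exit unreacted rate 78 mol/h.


X = (F_in - F_out) / F_in * 100
Moles reacted = 161 - 78 = 83
X = 83 / 161 * 100
= 0.5155 * 100
= 51.55 %

51.55 %


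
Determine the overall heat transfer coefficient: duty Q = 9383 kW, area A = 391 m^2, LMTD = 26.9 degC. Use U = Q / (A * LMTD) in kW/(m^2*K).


From Q = U*A*LMTD, U = Q / (A * LMTD)
U = 9383 / (391 * 26.9) = 9383 / 10517.9 = 0.8921

0.8921 kW/(m^2*K)


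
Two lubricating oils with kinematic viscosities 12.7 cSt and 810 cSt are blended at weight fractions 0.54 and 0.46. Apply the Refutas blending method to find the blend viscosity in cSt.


Refutas method: VBN_i = 14.534*ln(ln(visc_i + 0.8)) + 10.975, blended linearly by mass fraction; since VBN is linear in VBI_i = ln(ln(visc_i + 0.8)) and the fractions sum to 1, blend VBI directly: visc = exp(exp(VBI_blend)) - 0.8
VBI_1 = ln(ln(12.7 + 0.8)) = 0.956545
VBI_2 = ln(ln(810 + 0.8)) = 1.90181
VBI_blend = 0.54 * 0.956545 + 0.46 * 1.90181 = 1.39137
visc_blend = exp(exp(1.39137)) - 0.8 = 54.92

54.92 cSt


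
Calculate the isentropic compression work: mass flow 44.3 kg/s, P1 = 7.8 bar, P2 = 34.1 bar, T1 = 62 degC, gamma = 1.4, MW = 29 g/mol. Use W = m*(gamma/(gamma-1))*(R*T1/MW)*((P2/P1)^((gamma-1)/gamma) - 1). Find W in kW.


Isentropic work: W = m*(gamma/(gamma-1))*(R*T1/MW)*((P2/P1)^((gamma-1)/gamma) - 1)
T1 = 62 + 273.15 = 335.15 K
Pressure ratio = 34.1 / 7.8 = 4.37179
Exponent = (1.4 - 1)/1.4 = 0.285714
(P2/P1)^exp - 1 = 4.37179^0.285714 - 1 = 0.524212
W = 44.3 * 1.4 / 0.4 * 8.314 * 335.15 / 29 * 0.524212 = 7810

7810 kW


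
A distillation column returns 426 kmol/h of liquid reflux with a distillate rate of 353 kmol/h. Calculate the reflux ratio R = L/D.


Reflux ratio definition: R = L / D (liquid returned / distillate withdrawn)
L = 426 kmol/h, D = 353 kmol/h
R = 426 / 353 = 1.207

1.207


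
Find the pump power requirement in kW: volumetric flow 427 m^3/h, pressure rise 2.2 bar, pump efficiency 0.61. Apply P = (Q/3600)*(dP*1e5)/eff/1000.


Q = 427 / 3600 = 0.118611 m^3/s
P = 0.118611 * (2.2 * 1e5) / 0.61 / 1000 = 42.78

42.78 kW


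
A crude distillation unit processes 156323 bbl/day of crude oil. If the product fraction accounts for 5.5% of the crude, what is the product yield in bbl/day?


Crude throughput = 156323 bbl/day
Fraction yield = 5.5%
yield = throughput * fraction / 100
yield = 156323 * 5.5 / 100 = 8597.765

8597.765 bbl/day


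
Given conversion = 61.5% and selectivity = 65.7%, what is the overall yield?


Overall yield = conversion (%) * selectivity (%) / 100
Conversion = 61.5%, Selectivity = 65.7%
Y = 61.5 * 65.7 / 100
= 40.4055 %

40.4055 %


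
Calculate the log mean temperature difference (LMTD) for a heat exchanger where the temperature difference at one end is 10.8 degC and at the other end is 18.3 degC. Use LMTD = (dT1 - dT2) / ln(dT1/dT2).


LMTD = (dT1 - dT2) / ln(dT1/dT2)
= (10.8 - 18.3) / ln(10.8 / 18.3) = -7.5 / -0.527355 = 14.22

14.22 degC


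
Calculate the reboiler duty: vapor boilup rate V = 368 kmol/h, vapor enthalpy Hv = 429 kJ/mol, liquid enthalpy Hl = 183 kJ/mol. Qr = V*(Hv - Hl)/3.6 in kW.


Qr = 368 * (429 - 183) / 3.6 = 368 * 246 / 3.6 = 25150

25150 kW


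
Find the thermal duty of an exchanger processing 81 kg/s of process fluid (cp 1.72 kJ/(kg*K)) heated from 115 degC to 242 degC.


Q = m_dot * cp * delta_T
delta_T = 242 - 115 = 127 K
Q = 81 * 1.72 * 127
= 139.32 * 127
= 17693.64 kW

17693.64 kW


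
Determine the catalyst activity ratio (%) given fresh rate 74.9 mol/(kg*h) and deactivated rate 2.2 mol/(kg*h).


Activity (%) = (rate_used / rate_fresh) * 100
rate_used = 2.2, rate_fresh = 74.9
= (2.2 / 74.9) * 100
= 0.02937 * 100 = 2.937

2.937 %


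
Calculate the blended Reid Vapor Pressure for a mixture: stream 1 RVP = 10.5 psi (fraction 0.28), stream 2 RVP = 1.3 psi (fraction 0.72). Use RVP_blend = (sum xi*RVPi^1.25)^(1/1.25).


Chevron index: RVP_blend = (sum xi*RVPi^1.25)^(1/1.25)
RVP^1.25 terms: 0.28 * 10.5^1.25 + 0.72 * 1.3^1.25 = 6.29175
RVP_blend = 6.29175^(1/1.25) = 4.355

4.355 psi


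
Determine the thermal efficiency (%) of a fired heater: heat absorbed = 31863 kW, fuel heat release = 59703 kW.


Furnace efficiency = Q_absorbed / Q_fuel * 100
= 31863 / 59703 * 100 = 53.37

53.37 %


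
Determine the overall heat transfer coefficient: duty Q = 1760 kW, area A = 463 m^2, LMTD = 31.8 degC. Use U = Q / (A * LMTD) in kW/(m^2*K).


From Q = U*A*LMTD, U = Q / (A * LMTD)
U = 1760 / (463 * 31.8) = 1760 / 14723.4 = 0.1195

0.1195 kW/(m^2*K)


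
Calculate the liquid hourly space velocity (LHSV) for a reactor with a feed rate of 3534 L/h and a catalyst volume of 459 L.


LHSV = volumetric feed rate / catalyst volume
= 3534 L/h / 459 L
= 7.699 h^-1

7.699 h^-1


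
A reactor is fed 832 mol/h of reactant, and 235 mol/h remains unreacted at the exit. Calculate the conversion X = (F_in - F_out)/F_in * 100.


X = (F_in - F_out) / F_in * 100
Moles reacted = 832 - 235 = 597
X = 597 / 832 * 100
= 0.7175 * 100
= 71.75 %

71.75 %


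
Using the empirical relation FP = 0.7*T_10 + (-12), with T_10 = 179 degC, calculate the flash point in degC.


FP = 0.7 * 179 + (-12) = 113.3

113.3 degC


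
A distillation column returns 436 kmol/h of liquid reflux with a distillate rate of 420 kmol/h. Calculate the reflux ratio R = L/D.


Reflux ratio definition: R = L / D (liquid returned / distillate withdrawn)
L = 436 kmol/h, D = 420 kmol/h
R = 436 / 420 = 1.038

1.038


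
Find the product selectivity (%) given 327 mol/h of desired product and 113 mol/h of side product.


Selectivity = desired / (desired + undesired) * 100
Total products = 327 + 113 = 440 mol/h
S = 327 / 440 * 100
= 0.7432 * 100
= 74.32 %

74.32 %


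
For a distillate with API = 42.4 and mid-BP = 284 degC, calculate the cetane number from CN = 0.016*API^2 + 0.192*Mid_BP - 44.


CN = 0.016 * 42.4^2 + 0.192 * 284 - 44
CN = 28.76416 + 54.528 - 44 = 39.29216

39.29216


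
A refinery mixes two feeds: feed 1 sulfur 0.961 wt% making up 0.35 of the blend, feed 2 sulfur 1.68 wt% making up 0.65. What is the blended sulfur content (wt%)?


Linear sulfur blending: S_blend = x1*S1 + x2*S2
Contribution 1: 0.35 * 0.961 = 0.33635 wt%
Contribution 2: 0.65 * 1.68 = 1.092 wt%
S_blend = 0.33635 + 1.092 = 1.42835

1.42835 wt%


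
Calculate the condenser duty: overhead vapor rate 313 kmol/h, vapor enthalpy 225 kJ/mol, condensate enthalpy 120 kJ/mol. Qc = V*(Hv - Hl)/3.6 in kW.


Qc = 313 * (225 - 120) / 3.6 = 313 * 105 / 3.6 = 9129

9129 kW


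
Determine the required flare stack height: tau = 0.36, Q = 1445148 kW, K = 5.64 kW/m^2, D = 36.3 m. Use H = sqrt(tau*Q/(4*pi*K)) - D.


tau*Q/(4*pi*K) = 0.36 * 1445148 / (4 * pi * 5.64) = 7340.5
sqrt(7340.5) = 85.6767
H = 85.6767 - 36.3 = 49.38

49.38 m


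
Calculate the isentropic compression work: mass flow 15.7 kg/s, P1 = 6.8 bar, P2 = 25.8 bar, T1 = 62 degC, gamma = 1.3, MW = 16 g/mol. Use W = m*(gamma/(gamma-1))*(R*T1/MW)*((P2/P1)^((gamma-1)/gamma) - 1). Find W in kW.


Isentropic work: W = m*(gamma/(gamma-1))*(R*T1/MW)*((P2/P1)^((gamma-1)/gamma) - 1)
T1 = 62 + 273.15 = 335.15 K
Pressure ratio = 25.8 / 6.8 = 3.79412
Exponent = (1.3 - 1)/1.3 = 0.230769
(P2/P1)^exp - 1 = 3.79412^0.230769 - 1 = 0.360319
W = 15.7 * 1.3 / 0.3 * 8.314 * 335.15 / 16 * 0.360319 = 4269

4269 kW


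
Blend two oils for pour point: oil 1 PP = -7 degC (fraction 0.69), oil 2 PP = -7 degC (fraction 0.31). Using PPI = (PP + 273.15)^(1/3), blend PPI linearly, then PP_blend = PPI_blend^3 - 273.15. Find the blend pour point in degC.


PPI_1 = (-7 + 273.15)^(1/3) = 6.432436
PPI_2 = (-7 + 273.15)^(1/3) = 6.432436
PPI_blend = 0.69 * 6.432436 + 0.31 * 6.432436 = 6.432436
PP_blend = 6.432436^3 - 273.15 = 266.15 - 273.15 = -7

-7 degC


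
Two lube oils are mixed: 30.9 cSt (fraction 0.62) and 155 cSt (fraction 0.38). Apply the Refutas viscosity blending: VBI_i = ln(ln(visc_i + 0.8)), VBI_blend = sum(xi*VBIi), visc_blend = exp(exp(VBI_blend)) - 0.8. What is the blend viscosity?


Refutas method: VBN_i = 14.534*ln(ln(visc_i + 0.8)) + 10.975, blended linearly by mass fraction; since VBN is linear in VBI_i = ln(ln(visc_i + 0.8)) and the fractions sum to 1, blend VBI directly: visc = exp(exp(VBI_blend)) - 0.8
VBI_1 = ln(ln(30.9 + 0.8)) = 1.2402
VBI_2 = ln(ln(155 + 0.8)) = 1.61911
VBI_blend = 0.62 * 1.2402 + 0.38 * 1.61911 = 1.38419
visc_blend = exp(exp(1.38419)) - 0.8 = 53.34

53.34 cSt


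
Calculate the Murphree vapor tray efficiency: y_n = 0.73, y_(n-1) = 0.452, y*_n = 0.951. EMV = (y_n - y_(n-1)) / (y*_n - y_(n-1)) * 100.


Murphree vapor efficiency: EMV = (y_n - y_(n-1)) / (y*_n - y_(n-1)) * 100
EMV = (0.73 - 0.452) / (0.951 - 0.452) * 100 = 0.278 / 0.499 * 100 = 55.71

55.71 %


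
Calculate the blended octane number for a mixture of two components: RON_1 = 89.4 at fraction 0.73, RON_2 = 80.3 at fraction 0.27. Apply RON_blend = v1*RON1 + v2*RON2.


Linear blending: RON_blend = sum(vi * RONi)
Contribution 1: 0.73 * 89.4 = 65.262
Contribution 2: 0.27 * 80.3 = 21.681
RON_blend = 65.262 + 21.681 = 86.943

86.943


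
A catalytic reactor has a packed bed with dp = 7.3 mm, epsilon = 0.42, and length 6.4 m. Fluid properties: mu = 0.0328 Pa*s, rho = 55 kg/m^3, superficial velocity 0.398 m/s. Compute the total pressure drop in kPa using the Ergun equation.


dp = 7.3 mm = 0.0073 m
Viscous term = 150*0.0328*0.398*(1-0.42)^2 / (0.0073^2*0.42^3) = 166844
Inertial term = 1.75*55*0.398^2*(1-0.42) / (0.0073*0.42^3) = 16350.2
dP/L = 166844 + 16350.2 = 183194 Pa/m
dP = 183194 * 6.4 / 1000 = 1172 kPa

1172 kPa


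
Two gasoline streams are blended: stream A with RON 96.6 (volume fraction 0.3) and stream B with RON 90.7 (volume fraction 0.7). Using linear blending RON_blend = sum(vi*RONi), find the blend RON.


Linear blending: RON_blend = sum(vi * RONi)
Contribution 1: 0.3 * 96.6 = 28.98
Contribution 2: 0.7 * 90.7 = 63.49
RON_blend = 28.98 + 63.49 = 92.47

92.47


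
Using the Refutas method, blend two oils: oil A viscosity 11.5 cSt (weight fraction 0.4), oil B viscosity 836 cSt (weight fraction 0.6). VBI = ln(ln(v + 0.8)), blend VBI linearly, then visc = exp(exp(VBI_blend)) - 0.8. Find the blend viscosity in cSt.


Refutas method: VBN_i = 14.534*ln(ln(visc_i + 0.8)) + 10.975, blended linearly by mass fraction; since VBN is linear in VBI_i = ln(ln(visc_i + 0.8)) and the fractions sum to 1, blend VBI directly: visc = exp(exp(VBI_blend)) - 0.8
VBI_1 = ln(ln(11.5 + 0.8)) = 0.920123
VBI_2 = ln(ln(836 + 0.8)) = 1.90651
VBI_blend = 0.4 * 0.920123 + 0.6 * 1.90651 = 1.51196
visc_blend = exp(exp(1.51196)) - 0.8 = 92.48

92.48 cSt


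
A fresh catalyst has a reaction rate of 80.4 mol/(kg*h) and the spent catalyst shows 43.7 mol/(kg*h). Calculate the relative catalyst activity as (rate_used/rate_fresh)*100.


Activity (%) = (rate_used / rate_fresh) * 100
rate_used = 43.7, rate_fresh = 80.4
= (43.7 / 80.4) * 100
= 0.5435 * 100 = 54.35

54.35 %


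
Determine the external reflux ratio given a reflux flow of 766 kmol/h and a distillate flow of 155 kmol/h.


Reflux ratio definition: R = L / D (liquid returned / distillate withdrawn)
L = 766 kmol/h, D = 155 kmol/h
R = 766 / 155 = 4.942

4.942


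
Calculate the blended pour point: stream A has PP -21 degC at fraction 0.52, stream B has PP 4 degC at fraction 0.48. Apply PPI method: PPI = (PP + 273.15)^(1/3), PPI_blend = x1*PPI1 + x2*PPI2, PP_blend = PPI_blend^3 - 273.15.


PPI_1 = (-21 + 273.15)^(1/3) = 6.317613
PPI_2 = (4 + 273.15)^(1/3) = 6.51986
PPI_blend = 0.52 * 6.317613 + 0.48 * 6.51986 = 6.414692
PP_blend = 6.414692^3 - 273.15 = 263.9535 - 273.15 = -9.2

-9.2 degC


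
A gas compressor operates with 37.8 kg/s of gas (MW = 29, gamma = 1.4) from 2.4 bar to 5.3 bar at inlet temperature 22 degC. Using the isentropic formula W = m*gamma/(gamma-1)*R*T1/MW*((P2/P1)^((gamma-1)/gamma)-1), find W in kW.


Isentropic work: W = m*(gamma/(gamma-1))*(R*T1/MW)*((P2/P1)^((gamma-1)/gamma) - 1)
T1 = 22 + 273.15 = 295.15 K
Pressure ratio = 5.3 / 2.4 = 2.20833
Exponent = (1.4 - 1)/1.4 = 0.285714
(P2/P1)^exp - 1 = 2.20833^0.285714 - 1 = 0.254018
W = 37.8 * 1.4 / 0.4 * 8.314 * 295.15 / 29 * 0.254018 = 2844

2844 kW


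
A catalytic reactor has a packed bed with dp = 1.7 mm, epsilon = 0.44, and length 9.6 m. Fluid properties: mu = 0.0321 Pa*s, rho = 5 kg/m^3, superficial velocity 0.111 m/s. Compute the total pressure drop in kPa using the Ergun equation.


dp = 1.7 mm = 0.0017 m
Viscous term = 150*0.0321*0.111*(1-0.44)^2 / (0.0017^2*0.44^3) = 680831
Inertial term = 1.75*5*0.111^2*(1-0.44) / (0.0017*0.44^3) = 416.903
dP/L = 680831 + 416.903 = 681248 Pa/m
dP = 681248 * 9.6 / 1000 = 6540 kPa

6540 kPa


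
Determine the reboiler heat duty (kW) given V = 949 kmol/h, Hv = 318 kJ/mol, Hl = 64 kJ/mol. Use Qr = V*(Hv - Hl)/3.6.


Qr = 949 * (318 - 64) / 3.6 = 949 * 254 / 3.6 = 66960

66960 kW


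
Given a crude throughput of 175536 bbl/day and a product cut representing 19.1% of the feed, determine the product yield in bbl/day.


Crude throughput = 175536 bbl/day
Fraction yield = 19.1%
yield = throughput * fraction / 100
yield = 175536 * 19.1 / 100 = 33527.376

33527.376 bbl/day


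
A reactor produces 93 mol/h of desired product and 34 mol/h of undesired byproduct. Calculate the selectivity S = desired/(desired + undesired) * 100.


Selectivity = desired / (desired + undesired) * 100
Total products = 93 + 34 = 127 mol/h
S = 93 / 127 * 100
= 0.7323 * 100
= 73.23 %

73.23 %


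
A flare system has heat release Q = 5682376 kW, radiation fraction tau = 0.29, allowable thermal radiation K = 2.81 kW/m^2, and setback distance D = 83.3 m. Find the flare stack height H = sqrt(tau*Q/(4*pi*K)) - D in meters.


tau*Q/(4*pi*K) = 0.29 * 5682376 / (4 * pi * 2.81) = 46667.2
sqrt(46667.2) = 216.026
H = 216.026 - 83.3 = 132.7

132.7 m


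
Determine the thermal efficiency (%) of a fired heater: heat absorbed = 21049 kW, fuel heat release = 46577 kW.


Furnace efficiency = Q_absorbed / Q_fuel * 100
= 21049 / 46577 * 100 = 45.19

45.19 %


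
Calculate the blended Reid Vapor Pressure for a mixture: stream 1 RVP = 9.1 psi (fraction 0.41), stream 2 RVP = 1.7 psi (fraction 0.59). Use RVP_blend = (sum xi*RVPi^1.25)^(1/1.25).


Chevron index: RVP_blend = (sum xi*RVPi^1.25)^(1/1.25)
RVP^1.25 terms: 0.41 * 9.1^1.25 + 0.59 * 1.7^1.25 = 7.62544
RVP_blend = 7.62544^(1/1.25) = 5.079

5.079 psi


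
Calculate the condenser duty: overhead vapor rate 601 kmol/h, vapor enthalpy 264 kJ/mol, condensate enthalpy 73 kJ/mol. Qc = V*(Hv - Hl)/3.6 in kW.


Qc = 601 * (264 - 73) / 3.6 = 601 * 191 / 3.6 = 31890

31890 kW


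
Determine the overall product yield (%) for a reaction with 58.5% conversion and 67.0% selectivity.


Overall yield = conversion (%) * selectivity (%) / 100
Conversion = 58.5%, Selectivity = 67.0%
Y = 58.5 * 67.0 / 100
= 39.195 %

39.195 %


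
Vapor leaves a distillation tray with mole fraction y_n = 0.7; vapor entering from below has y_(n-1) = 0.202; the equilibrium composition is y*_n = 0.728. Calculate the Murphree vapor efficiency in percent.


Murphree vapor efficiency: EMV = (y_n - y_(n-1)) / (y*_n - y_(n-1)) * 100
EMV = (0.7 - 0.202) / (0.728 - 0.202) * 100 = 0.498 / 0.526 * 100 = 94.68

94.68 %


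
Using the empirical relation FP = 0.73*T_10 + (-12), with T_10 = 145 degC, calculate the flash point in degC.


FP = 0.73 * 145 + (-12) = 93.85

93.85 degC


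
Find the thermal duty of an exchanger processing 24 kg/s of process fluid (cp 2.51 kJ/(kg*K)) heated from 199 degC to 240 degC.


Q = m_dot * cp * delta_T
delta_T = 240 - 199 = 41 K
Q = 24 * 2.51 * 41
= 60.24 * 41
= 2469.84 kW

2469.84 kW


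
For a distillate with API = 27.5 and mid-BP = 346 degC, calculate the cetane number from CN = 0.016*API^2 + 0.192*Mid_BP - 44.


CN = 0.016 * 27.5^2 + 0.192 * 346 - 44
CN = 12.1 + 66.432 - 44 = 34.532

34.532


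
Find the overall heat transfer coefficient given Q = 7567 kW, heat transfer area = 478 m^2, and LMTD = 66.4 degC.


From Q = U*A*LMTD, U = Q / (A * LMTD)
U = 7567 / (478 * 66.4) = 7567 / 31739.2 = 0.2384

0.2384 kW/(m^2*K)


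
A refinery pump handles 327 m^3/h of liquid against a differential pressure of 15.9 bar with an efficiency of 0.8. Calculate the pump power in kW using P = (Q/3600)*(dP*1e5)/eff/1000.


Q = 327 / 3600 = 0.0908333 m^3/s
P = 0.0908333 * (15.9 * 1e5) / 0.8 / 1000 = 180.5

180.5 kW


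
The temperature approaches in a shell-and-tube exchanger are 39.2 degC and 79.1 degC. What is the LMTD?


LMTD = (dT1 - dT2) / ln(dT1/dT2)
= (39.2 - 79.1) / ln(39.2 / 79.1) = -39.9 / -0.702036 = 56.83

56.83 degC


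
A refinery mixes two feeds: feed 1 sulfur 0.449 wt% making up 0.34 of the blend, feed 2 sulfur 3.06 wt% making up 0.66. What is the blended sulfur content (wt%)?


Linear sulfur blending: S_blend = x1*S1 + x2*S2
Contribution 1: 0.34 * 0.449 = 0.15266 wt%
Contribution 2: 0.66 * 3.06 = 2.0196 wt%
S_blend = 0.15266 + 2.0196 = 2.17226

2.17226 wt%


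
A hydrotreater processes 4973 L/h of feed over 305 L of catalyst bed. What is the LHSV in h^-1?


LHSV = volumetric feed rate / catalyst volume
= 4973 L/h / 305 L
= 16.30 h^-1

16.30 h^-1


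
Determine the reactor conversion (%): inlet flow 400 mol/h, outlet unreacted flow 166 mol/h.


X = (F_in - F_out) / F_in * 100
Moles reacted = 400 - 166 = 234
X = 234 / 400 * 100
= 0.5850 * 100
= 58.50 %

58.50 %


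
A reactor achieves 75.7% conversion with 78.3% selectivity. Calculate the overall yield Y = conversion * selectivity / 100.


Overall yield = conversion (%) * selectivity (%) / 100
Conversion = 75.7%, Selectivity = 78.3%
Y = 75.7 * 78.3 / 100
= 59.2731 %

59.2731 %


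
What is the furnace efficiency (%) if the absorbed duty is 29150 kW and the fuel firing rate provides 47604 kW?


Furnace efficiency = Q_absorbed / Q_fuel * 100
= 29150 / 47604 * 100 = 61.23

61.23 %


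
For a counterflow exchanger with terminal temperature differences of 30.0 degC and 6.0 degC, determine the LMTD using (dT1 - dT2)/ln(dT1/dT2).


LMTD = (dT1 - dT2) / ln(dT1/dT2)
= (30.0 - 6.0) / ln(30.0 / 6.0) = 24 / 1.60944 = 14.91

14.91 degC


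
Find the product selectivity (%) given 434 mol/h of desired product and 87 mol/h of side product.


Selectivity = desired / (desired + undesired) * 100
Total products = 434 + 87 = 521 mol/h
S = 434 / 521 * 100
= 0.8330 * 100
= 83.30 %

83.30 %


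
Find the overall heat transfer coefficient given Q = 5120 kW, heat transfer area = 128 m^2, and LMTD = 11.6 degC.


From Q = U*A*LMTD, U = Q / (A * LMTD)
U = 5120 / (128 * 11.6) = 5120 / 1484.8 = 3.448

3.448 kW/(m^2*K)


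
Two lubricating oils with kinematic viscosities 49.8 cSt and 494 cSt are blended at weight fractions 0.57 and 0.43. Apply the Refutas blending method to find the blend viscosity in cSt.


Refutas method: VBN_i = 14.534*ln(ln(visc_i + 0.8)) + 10.975, blended linearly by mass fraction; since VBN is linear in VBI_i = ln(ln(visc_i + 0.8)) and the fractions sum to 1, blend VBI directly: visc = exp(exp(VBI_blend)) - 0.8
VBI_1 = ln(ln(49.8 + 0.8)) = 1.3671
VBI_2 = ln(ln(494 + 0.8)) = 1.82522
VBI_blend = 0.57 * 1.3671 + 0.43 * 1.82522 = 1.56409
visc_blend = exp(exp(1.56409)) - 0.8 = 118.1

118.1 cSt
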